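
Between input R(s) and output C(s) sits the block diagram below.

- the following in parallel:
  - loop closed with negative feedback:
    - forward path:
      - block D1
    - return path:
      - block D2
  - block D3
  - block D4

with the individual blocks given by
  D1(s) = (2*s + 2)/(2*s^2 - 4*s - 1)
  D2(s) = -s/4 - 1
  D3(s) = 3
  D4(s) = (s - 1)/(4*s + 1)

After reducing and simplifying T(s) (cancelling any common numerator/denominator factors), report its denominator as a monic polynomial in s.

Reducing step by step:

1. close the feedback loop around D1, D2 = (4*s + 4)/(3*s^2 - 13*s - 6)
2. add [D1/(1+D1*D2)], D3, D4 (parallel) = (39*s^3 - 147*s^2 - 84*s - 8)/(12*s^3 - 49*s^2 - 37*s - 6)
The result of step 2 is T(s) in lowest terms. Its denominator has leading coefficient 12; dividing the denominator through by 12 makes it monic.

Answer: s^3 - 49*s^2/12 - 37*s/12 - 1/2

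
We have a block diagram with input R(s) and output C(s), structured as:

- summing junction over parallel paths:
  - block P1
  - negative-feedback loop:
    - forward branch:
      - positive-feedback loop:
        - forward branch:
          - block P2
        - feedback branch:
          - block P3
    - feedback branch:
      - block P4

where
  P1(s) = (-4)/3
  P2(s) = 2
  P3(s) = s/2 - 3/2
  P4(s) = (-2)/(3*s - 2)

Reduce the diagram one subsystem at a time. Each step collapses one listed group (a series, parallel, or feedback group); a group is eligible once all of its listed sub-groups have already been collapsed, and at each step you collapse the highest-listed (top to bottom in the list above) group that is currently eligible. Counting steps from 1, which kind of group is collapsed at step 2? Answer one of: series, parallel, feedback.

Step 1. apply the feedback formula to P2, P3
Step 2. feedback reduction of [P2/(1-P2*P3)], P4
Step 3. parallel reduction of P1, [[P2/(1-P2*P3)]/(1+[P2/(1-P2*P3)]*P4)]
So the answer for step 2 is feedback.

Final answer: feedback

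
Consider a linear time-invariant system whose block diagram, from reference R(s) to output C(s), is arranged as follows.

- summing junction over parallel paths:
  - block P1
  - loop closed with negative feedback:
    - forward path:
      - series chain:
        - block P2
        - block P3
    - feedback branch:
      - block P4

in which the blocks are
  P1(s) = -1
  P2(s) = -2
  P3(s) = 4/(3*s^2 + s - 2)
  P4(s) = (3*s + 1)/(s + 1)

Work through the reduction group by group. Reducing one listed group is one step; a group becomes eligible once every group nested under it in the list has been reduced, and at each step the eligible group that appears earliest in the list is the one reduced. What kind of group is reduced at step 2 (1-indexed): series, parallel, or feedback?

1. cascade P2, P3
2. close the feedback loop around (P2*P3), P4
3. combine P1, [(P2*P3)/(1+(P2*P3)*P4)] in parallel
So the answer for step 2 is feedback.

Hence the answer: feedback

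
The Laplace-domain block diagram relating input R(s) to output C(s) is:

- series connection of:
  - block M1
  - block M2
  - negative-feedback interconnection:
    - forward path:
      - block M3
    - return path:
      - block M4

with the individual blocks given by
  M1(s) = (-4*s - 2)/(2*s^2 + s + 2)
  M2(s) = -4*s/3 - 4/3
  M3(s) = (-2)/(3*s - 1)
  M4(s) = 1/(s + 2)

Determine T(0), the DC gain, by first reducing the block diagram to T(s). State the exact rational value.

Step 1 - reduce the feedback loop with forward M3 and return M4; result (-2*s - 4)/(3*s^2 + 5*s - 4)
Step 2 - multiply M1, M2, [M3/(1+M3*M4)] (series); result (-32*s^3 - 112*s^2 - 112*s - 32)/(18*s^4 + 39*s^3 + 9*s^2 + 18*s - 24)
The step-2 result is T(s). Setting s = 0: T(0) = -32/(-24) = 4/3.

Hence the answer: 4/3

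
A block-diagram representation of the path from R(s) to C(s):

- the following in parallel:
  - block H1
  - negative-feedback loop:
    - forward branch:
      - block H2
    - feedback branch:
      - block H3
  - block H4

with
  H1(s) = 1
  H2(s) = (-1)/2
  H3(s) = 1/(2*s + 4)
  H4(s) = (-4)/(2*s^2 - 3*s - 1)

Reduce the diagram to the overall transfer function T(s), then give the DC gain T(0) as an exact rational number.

Answer: 31/7

Working:
Step 1. feedback reduction of H2, H3, giving (-2*s - 4)/(4*s + 7)
Step 2. sum the parallel branches H1, [H2/(1+H2*H3)], H4, giving (4*s^3 - 27*s - 31)/(8*s^3 + 2*s^2 - 25*s - 7)
DC gain: substitute s = 0 into T(s) from step 2: T(0) = -31/(-7) = 31/7.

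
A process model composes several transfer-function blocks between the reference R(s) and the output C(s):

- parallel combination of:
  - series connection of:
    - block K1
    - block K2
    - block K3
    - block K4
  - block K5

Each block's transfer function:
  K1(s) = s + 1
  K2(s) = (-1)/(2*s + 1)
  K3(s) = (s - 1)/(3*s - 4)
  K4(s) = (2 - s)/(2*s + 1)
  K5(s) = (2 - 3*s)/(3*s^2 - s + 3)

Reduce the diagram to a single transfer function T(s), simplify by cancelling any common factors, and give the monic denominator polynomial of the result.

The answer is s^5 - 2*s^4/3 + s^3/36 - 11*s^2/36 - 35*s/36 - 1/3.

Reasoning:
Step 1 - reduce the series chain K1, K2, K3, K4 -> (s^3 - 2*s^2 - s + 2)/(12*s^3 - 4*s^2 - 13*s - 4)
Step 2 - add (K1*K2*K3*K4), K5 (parallel) -> (3*s^5 - 43*s^4 + 38*s^3 + 32*s^2 - 19*s - 2)/(36*s^5 - 24*s^4 + s^3 - 11*s^2 - 35*s - 12)
No further cancellation is possible in the step-2 result, so that is T(s). Its denominator becomes monic after dividing by the leading coefficient 36.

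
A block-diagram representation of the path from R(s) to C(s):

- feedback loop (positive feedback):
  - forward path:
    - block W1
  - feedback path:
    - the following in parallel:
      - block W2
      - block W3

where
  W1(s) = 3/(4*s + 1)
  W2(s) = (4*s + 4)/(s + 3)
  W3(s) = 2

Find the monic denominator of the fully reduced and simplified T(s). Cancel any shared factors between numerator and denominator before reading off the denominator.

[1] reduce the parallel group W2, W3, giving (6*s + 10)/(s + 3)
[2] reduce the feedback loop with forward W1 and return (W2+W3), giving (3*s + 9)/(4*s^2 - 5*s - 27)
T(s) is the step-2 result (common factors already cancelled). Leading coefficient of the denominator: 4. Divide through by 4 for the monic polynomial.

Answer: s^2 - 5*s/4 - 27/4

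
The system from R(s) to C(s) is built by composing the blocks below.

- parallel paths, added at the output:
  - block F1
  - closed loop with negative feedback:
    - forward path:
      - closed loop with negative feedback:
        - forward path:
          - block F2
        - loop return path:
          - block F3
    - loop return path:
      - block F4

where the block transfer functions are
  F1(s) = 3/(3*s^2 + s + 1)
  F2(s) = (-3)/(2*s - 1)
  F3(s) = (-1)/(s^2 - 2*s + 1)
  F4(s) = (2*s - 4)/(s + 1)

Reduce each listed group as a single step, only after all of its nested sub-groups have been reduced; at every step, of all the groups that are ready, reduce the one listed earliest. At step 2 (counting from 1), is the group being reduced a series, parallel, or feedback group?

Answer: feedback

Working:
1. close the feedback loop around F2, F3
2. reduce the feedback loop with forward [F2/(1+F2*F3)] and return F4
3. parallel reduction of F1, [[F2/(1+F2*F3)]/(1+[F2/(1+F2*F3)]*F4)]
So the answer for step 2 is feedback.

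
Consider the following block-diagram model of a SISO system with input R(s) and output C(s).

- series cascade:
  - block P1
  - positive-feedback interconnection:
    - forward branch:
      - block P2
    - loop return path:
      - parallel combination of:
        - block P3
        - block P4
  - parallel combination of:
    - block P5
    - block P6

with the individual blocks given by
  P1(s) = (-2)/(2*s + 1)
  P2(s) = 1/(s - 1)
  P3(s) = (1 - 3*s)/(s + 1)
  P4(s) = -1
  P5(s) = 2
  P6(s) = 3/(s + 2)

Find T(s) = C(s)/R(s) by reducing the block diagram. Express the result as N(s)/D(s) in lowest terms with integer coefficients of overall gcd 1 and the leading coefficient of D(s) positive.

First reduce the diagram to T(s).

Step 1: parallel reduction of P3, P4 gives (-4*s)/(s + 1)
Step 2: apply the feedback formula to P2, (P3+P4) gives (s + 1)/(s^2 + 4*s - 1)
Step 3: parallel reduction of P5, P6 gives (2*s + 7)/(s + 2)
Step 4: multiply P1, [P2/(1-P2*(P3+P4))], (P5+P6) (series), giving the overall T(s)

Answer: (-4*s^2 - 18*s - 14)/(2*s^4 + 13*s^3 + 20*s^2 + 3*s - 2)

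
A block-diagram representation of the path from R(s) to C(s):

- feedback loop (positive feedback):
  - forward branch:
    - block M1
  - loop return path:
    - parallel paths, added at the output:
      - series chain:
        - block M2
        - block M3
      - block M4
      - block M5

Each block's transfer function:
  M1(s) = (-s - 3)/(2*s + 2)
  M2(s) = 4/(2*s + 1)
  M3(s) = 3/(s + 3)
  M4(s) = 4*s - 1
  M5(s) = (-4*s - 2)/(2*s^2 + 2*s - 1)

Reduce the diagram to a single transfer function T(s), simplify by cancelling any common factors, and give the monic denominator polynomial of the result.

Step 1. multiply M2, M3 (series) gives 12/(2*s^2 + 7*s + 3)
Step 2. reduce the parallel group (M2*M3), M4, M5 gives (16*s^5 + 68*s^4 + 46*s^3 - 30*s^2 - 13*s - 15)/(4*s^4 + 18*s^3 + 18*s^2 - s - 3)
Step 3. reduce the feedback loop with forward M1 and return ((M2*M3)+M4+M5) gives (-4*s^4 - 18*s^3 - 18*s^2 + s + 3)/(16*s^5 + 76*s^4 + 66*s^3 - 18*s^2 - 15*s - 17)
T(s) is the step-3 result (common factors already cancelled). Leading coefficient of the denominator: 16. Divide through by 16 for the monic polynomial.

Therefore the answer is s^5 + 19*s^4/4 + 33*s^3/8 - 9*s^2/8 - 15*s/16 - 17/16.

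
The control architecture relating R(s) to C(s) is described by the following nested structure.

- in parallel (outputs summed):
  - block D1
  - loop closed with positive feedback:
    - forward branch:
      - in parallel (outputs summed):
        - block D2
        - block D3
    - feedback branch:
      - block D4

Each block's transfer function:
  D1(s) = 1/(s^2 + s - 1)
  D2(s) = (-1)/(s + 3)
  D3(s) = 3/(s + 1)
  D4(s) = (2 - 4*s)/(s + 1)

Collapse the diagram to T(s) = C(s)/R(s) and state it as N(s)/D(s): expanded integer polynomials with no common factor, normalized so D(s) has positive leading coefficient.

Reducing step by step:

Step 1 - add D2, D3 (parallel) = (2*s + 8)/(s^2 + 4*s + 3)
Step 2 - reduce the feedback loop with forward (D2+D3) and return D4 = (2*s^2 + 10*s + 8)/(s^3 + 13*s^2 + 35*s - 13)
Step 3 - sum the parallel branches D1, [(D2+D3)/(1-(D2+D3)*D4)], giving the overall T(s)

Answer: (2*s^4 + 13*s^3 + 29*s^2 + 33*s - 21)/(s^5 + 14*s^4 + 47*s^3 + 9*s^2 - 48*s + 13)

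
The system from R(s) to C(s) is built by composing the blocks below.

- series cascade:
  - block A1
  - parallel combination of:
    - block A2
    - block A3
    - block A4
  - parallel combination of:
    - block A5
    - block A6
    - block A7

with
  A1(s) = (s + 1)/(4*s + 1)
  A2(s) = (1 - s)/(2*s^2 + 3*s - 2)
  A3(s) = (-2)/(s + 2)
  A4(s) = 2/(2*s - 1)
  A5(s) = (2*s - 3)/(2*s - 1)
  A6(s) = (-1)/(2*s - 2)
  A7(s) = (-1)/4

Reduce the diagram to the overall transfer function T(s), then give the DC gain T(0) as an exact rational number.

(1) reduce the parallel group A2, A3, A4 -> (7 - 3*s)/(2*s^2 + 3*s - 2)
(2) parallel reduction of A5, A6, A7 -> (6*s^2 - 21*s + 13)/(8*s^2 - 12*s + 4)
(3) multiply A1, (A2+A3+A4), (A5+A6+A7) (series) -> (-18*s^4 + 87*s^3 - 81*s^2 - 95*s + 91)/(64*s^5 + 16*s^4 - 176*s^3 + 100*s^2 + 4*s - 8)
That last expression is T(s); at s = 0 only the constant terms survive, so T(0) = 91/(-8) = -91/8.

Hence the answer: -91/8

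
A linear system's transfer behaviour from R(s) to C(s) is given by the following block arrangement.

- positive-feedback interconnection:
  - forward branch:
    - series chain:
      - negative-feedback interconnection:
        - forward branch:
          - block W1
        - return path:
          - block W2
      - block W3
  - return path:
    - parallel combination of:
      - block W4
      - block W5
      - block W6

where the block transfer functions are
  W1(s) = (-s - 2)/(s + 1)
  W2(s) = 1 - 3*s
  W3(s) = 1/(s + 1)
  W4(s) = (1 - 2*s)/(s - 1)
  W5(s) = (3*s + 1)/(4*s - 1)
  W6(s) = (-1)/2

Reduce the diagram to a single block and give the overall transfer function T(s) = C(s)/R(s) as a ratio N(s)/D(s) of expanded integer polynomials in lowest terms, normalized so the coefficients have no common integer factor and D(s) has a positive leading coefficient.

First reduce the diagram to T(s).

Step 1 - reduce the feedback loop with forward W1 and return W2, giving (-s - 2)/(3*s^2 + 6*s - 1)
Step 2 - series reduction of [W1/(1+W1*W2)], W3, giving (-s - 2)/(3*s^3 + 9*s^2 + 5*s - 1)
Step 3 - sum the parallel branches W4, W5, W6, giving (-14*s^2 + 13*s - 5)/(8*s^2 - 10*s + 2)
Step 4 - feedback reduction of ([W1/(1+W1*W2)]*W3), (W4+W5+W6), which is the overall transfer function T(s) = C(s)/R(s) in lowest terms

Answer: (-8*s^3 - 6*s^2 + 18*s - 4)/(24*s^5 + 42*s^4 - 58*s^3 - 55*s^2 + 41*s - 12)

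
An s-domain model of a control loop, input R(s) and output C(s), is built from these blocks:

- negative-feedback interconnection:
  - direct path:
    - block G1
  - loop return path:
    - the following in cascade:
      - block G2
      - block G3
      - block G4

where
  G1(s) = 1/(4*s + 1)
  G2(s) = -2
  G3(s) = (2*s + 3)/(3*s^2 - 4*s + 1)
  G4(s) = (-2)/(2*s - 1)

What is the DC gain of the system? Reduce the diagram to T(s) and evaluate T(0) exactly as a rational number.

The answer is -1/11.

Reasoning:
1. reduce the series chain G2, G3, G4 gives (8*s + 12)/(6*s^3 - 11*s^2 + 6*s - 1)
2. collapse the loop (G1 forward, (G2*G3*G4) return) gives (6*s^3 - 11*s^2 + 6*s - 1)/(24*s^4 - 38*s^3 + 13*s^2 + 10*s + 11)
The step-2 result is T(s). Setting s = 0: T(0) = -1/11.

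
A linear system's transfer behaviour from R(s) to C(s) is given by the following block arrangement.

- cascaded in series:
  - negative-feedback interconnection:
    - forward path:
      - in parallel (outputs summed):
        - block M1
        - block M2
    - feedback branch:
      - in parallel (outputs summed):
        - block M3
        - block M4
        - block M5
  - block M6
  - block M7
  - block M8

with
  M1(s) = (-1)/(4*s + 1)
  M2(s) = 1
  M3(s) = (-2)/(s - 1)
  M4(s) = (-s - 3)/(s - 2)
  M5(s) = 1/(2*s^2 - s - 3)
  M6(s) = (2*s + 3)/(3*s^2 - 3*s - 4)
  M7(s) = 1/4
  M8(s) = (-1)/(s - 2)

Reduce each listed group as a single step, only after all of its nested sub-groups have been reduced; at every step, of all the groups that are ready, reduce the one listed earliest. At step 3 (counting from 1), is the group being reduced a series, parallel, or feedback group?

Step 1 - add M1, M2 (parallel)
Step 2 - parallel reduction of M3, M4, M5
Step 3 - collapse the loop ((M1+M2) forward, (M3+M4+M5) return)
Step 4 - reduce the series chain [(M1+M2)/(1+(M1+M2)*(M3+M4+M5))], M6, M7, M8
Step 3 collapses a feedback group.

Hence the answer: feedback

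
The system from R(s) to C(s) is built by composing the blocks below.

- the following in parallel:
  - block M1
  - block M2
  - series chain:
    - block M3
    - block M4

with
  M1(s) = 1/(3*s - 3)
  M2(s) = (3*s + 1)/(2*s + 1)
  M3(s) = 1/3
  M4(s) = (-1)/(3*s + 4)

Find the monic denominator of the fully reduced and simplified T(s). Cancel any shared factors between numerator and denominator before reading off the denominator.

Step 1 - series reduction of M3, M4; result (-1)/(9*s + 12)
Step 2 - sum the parallel branches M1, M2, (M3*M4); result (27*s^3 + 22*s^2 - 21*s - 7)/(18*s^3 + 15*s^2 - 21*s - 12)
No further cancellation is possible in the step-2 result, so that is T(s). Its denominator becomes monic after dividing by the leading coefficient 18.

Therefore the answer is s^3 + 5*s^2/6 - 7*s/6 - 2/3.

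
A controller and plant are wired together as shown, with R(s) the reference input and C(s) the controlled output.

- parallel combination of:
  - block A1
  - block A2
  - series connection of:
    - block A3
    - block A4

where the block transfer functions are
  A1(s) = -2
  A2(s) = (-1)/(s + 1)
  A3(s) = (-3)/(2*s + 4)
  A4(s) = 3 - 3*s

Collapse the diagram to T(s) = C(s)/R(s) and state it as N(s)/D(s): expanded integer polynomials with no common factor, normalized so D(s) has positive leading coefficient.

1. combine A3, A4 in series = (9*s - 9)/(2*s + 4)
2. parallel reduction of A1, A2, (A3*A4): this yields T(s), and no further normalization is needed

Hence the answer: (5*s^2 - 14*s - 21)/(2*s^2 + 6*s + 4)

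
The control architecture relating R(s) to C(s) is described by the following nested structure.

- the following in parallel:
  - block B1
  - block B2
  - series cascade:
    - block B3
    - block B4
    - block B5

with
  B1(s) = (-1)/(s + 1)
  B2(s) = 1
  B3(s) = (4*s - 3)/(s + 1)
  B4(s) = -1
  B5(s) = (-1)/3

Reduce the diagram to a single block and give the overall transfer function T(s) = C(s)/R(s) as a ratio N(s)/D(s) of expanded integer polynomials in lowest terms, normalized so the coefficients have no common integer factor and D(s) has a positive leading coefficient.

1. series reduction of B3, B4, B5 = (4*s - 3)/(3*s + 3)
2. parallel reduction of B1, B2, (B3*B4*B5), giving the overall T(s)

Therefore the answer is (7*s - 3)/(3*s + 3).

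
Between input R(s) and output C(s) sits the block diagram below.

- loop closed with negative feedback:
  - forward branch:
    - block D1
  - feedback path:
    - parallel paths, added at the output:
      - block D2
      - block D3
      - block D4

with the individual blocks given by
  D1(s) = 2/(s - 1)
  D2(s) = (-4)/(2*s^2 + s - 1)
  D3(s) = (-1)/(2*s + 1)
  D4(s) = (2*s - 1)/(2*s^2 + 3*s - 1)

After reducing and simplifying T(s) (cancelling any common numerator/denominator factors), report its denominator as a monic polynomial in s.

1. combine D2, D3, D4 in parallel = (4*s^4 - 20*s^3 - 37*s^2 - s + 4)/(8*s^5 + 20*s^4 + 6*s^3 - 9*s^2 - 2*s + 1)
2. close the feedback loop around D1, (D2+D3+D4) = (16*s^5 + 40*s^4 + 12*s^3 - 18*s^2 - 4*s + 2)/(8*s^6 + 12*s^5 - 6*s^4 - 55*s^3 - 67*s^2 + s + 7)
Step 2 gives the fully reduced T(s), with no common factor left to cancel. The denominator's leading coefficient is 8, so divide each of its coefficients by 8 to get the monic form.

Final answer: s^6 + 3*s^5/2 - 3*s^4/4 - 55*s^3/8 - 67*s^2/8 + s/8 + 7/8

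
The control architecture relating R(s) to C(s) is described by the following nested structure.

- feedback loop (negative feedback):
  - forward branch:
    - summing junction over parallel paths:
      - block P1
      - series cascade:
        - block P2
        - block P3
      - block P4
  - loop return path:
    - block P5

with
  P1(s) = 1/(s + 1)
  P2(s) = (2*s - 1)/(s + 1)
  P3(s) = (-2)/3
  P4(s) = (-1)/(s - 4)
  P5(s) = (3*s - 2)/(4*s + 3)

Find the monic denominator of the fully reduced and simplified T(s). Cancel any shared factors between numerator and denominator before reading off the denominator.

Step 1. cascade P2, P3, giving (2 - 4*s)/(3*s + 3)
Step 2. sum the parallel branches P1, (P2*P3), P4, giving (-4*s^2 + 18*s - 23)/(3*s^2 - 9*s - 12)
Step 3. collapse the loop ((P1+(P2*P3)+P4) forward, P5 return), giving (-16*s^3 + 60*s^2 - 38*s - 69)/(35*s^2 - 180*s + 10)
The result of step 3 is T(s) in lowest terms. Its denominator has leading coefficient 35; dividing the denominator through by 35 makes it monic.

Therefore the answer is s^2 - 36*s/7 + 2/7.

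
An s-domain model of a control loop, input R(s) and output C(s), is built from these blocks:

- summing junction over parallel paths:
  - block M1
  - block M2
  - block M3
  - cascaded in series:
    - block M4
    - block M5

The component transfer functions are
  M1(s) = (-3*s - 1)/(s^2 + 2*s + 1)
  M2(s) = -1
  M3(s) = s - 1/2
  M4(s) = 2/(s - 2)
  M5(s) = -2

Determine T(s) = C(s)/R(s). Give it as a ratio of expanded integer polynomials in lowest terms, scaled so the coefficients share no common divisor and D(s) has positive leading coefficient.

Step 1: multiply M4, M5 (series); result (-4)/(s - 2)
Step 2: parallel reduction of M1, M2, M3, (M4*M5): this yields T(s), and no further normalization is needed

Final answer: (2*s^4 - 3*s^3 - 20*s^2 - s + 2)/(2*s^3 - 6*s - 4)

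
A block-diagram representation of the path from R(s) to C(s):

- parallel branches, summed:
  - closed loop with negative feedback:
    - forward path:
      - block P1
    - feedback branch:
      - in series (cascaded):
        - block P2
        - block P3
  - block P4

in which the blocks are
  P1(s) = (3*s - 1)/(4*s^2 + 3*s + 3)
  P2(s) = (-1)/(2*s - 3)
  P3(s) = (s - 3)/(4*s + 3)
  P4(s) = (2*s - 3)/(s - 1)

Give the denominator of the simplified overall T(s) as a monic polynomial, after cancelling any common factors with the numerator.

First reduce the diagram to T(s).

Step 1 - reduce the series chain P2, P3 -> (3 - s)/(8*s^2 - 6*s - 9)
Step 2 - collapse the loop (P1 forward, (P2*P3) return) -> (24*s^3 - 26*s^2 - 21*s + 9)/(32*s^4 - 33*s^2 - 35*s - 30)
Step 3 - add [P1/(1+P1*(P2*P3))], P4 (parallel) -> (64*s^5 - 72*s^4 - 116*s^3 + 34*s^2 + 75*s + 81)/(32*s^5 - 32*s^4 - 33*s^3 - 2*s^2 + 5*s + 30)
That last expression is T(s), already simplified. Scaling its denominator by 1/32 (the reciprocal of the leading coefficient) yields the monic denominator.

Answer: s^5 - s^4 - 33*s^3/32 - s^2/16 + 5*s/32 + 15/16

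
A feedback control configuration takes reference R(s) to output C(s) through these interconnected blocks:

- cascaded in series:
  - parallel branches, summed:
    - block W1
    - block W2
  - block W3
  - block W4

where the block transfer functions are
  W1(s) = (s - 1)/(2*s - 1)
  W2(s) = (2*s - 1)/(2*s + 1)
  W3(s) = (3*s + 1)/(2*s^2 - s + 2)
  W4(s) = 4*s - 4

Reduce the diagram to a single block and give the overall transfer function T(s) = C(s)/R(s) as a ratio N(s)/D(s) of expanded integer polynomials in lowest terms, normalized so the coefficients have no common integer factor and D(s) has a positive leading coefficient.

First reduce the diagram to T(s).

Step 1 - parallel reduction of W1, W2 = (6*s^2 - 5*s)/(4*s^2 - 1)
Step 2 - reduce the series chain (W1+W2), W3, W4, giving the overall T(s)

Answer: (72*s^4 - 108*s^3 + 16*s^2 + 20*s)/(8*s^4 - 4*s^3 + 6*s^2 + s - 2)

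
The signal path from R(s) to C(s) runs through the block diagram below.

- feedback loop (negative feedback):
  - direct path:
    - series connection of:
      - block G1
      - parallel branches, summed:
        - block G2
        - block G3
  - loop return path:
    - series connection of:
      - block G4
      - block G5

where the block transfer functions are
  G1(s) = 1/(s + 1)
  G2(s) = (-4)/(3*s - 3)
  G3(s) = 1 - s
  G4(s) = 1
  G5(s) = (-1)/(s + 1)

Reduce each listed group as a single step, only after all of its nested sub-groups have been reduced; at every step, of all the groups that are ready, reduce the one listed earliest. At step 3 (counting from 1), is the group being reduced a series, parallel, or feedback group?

Answer: series

Working:
Step 1: add G2, G3 (parallel)
Step 2: reduce the series chain G1, (G2+G3)
Step 3: series reduction of G4, G5
Step 4: collapse the loop ((G1*(G2+G3)) forward, (G4*G5) return)
The group at step 3 is a series group.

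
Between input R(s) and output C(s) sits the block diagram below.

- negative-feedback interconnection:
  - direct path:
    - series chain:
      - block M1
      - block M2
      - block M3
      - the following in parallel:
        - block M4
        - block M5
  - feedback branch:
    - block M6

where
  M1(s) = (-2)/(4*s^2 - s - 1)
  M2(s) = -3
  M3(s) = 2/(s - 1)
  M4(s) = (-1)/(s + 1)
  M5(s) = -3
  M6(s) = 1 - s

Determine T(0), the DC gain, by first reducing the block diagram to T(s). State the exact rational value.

Answer: 48/47

Working:
[1] parallel reduction of M4, M5; result (-3*s - 4)/(s + 1)
[2] multiply M1, M2, M3, (M4+M5) (series); result (-36*s - 48)/(4*s^4 - s^3 - 5*s^2 + s + 1)
[3] reduce the feedback loop with forward (M1*M2*M3*(M4+M5)) and return M6; result (-36*s - 48)/(4*s^4 - s^3 + 31*s^2 + 13*s - 47)
Evaluating the step-3 result (the overall T(s)) at s = 0 gives T(0) = -48/(-47) = 48/47.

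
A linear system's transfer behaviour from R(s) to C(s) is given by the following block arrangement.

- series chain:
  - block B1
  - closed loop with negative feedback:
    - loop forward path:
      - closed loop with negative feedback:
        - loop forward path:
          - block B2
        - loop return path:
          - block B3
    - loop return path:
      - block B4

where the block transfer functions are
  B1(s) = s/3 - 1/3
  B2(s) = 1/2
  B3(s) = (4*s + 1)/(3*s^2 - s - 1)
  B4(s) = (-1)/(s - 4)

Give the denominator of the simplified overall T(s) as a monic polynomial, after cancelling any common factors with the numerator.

Answer: s^3 - 25*s^2/6 - 4*s/3 + 5/6

Working:
1. close the feedback loop around B2, B3 = (3*s^2 - s - 1)/(6*s^2 + 2*s - 1)
2. reduce the feedback loop with forward [B2/(1+B2*B3)] and return B4 = (3*s^3 - 13*s^2 + 3*s + 4)/(6*s^3 - 25*s^2 - 8*s + 5)
3. combine B1, [[B2/(1+B2*B3)]/(1+[B2/(1+B2*B3)]*B4)] in series = (3*s^4 - 16*s^3 + 16*s^2 + s - 4)/(18*s^3 - 75*s^2 - 24*s + 15)
No further cancellation is possible in the step-3 result, so that is T(s). Its denominator becomes monic after dividing by the leading coefficient 18.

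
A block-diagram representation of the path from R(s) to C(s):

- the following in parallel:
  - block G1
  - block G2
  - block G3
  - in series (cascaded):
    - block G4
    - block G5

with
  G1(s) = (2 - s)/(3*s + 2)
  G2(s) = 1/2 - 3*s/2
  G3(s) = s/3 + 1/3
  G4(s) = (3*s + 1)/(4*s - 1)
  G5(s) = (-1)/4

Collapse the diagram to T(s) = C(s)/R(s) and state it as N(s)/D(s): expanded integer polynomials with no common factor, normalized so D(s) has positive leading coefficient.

1. combine G4, G5 in series gives (-3*s - 1)/(16*s - 4)
2. parallel reduction of G1, G2, G3, (G4*G5) - this is the overall T(s), already in the required normalized form

Hence the answer: (-168*s^3 - 25*s^2 + 159*s - 50)/(144*s^2 + 60*s - 24)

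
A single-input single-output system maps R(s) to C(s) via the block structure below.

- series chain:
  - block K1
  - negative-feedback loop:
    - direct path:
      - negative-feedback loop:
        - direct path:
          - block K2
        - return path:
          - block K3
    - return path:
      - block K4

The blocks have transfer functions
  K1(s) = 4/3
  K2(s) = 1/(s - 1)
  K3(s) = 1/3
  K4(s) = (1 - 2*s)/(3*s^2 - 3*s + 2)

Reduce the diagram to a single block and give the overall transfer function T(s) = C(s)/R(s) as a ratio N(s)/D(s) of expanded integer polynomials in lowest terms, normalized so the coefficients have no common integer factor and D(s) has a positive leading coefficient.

The answer is (12*s^2 - 12*s + 8)/(9*s^3 - 15*s^2 + 6*s - 1).

Reasoning:
1. reduce the feedback loop with forward K2 and return K3, giving 3/(3*s - 2)
2. apply the feedback formula to [K2/(1+K2*K3)], K4, giving (9*s^2 - 9*s + 6)/(9*s^3 - 15*s^2 + 6*s - 1)
3. series reduction of K1, [[K2/(1+K2*K3)]/(1+[K2/(1+K2*K3)]*K4)] - this is the overall T(s), already in the required normalized form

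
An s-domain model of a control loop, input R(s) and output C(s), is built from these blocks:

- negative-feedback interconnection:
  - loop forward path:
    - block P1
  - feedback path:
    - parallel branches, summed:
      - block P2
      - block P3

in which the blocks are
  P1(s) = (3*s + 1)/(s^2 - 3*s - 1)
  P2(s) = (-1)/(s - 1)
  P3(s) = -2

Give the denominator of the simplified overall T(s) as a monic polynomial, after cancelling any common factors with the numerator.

First reduce the diagram to T(s).

Step 1. combine P2, P3 in parallel = (1 - 2*s)/(s - 1)
Step 2. close the feedback loop around P1, (P2+P3) = (3*s^2 - 2*s - 1)/(s^3 - 10*s^2 + 3*s + 2)
No further cancellation is possible in the step-2 result, so that is T(s). Its denominator is already monic.

Answer: s^3 - 10*s^2 + 3*s + 2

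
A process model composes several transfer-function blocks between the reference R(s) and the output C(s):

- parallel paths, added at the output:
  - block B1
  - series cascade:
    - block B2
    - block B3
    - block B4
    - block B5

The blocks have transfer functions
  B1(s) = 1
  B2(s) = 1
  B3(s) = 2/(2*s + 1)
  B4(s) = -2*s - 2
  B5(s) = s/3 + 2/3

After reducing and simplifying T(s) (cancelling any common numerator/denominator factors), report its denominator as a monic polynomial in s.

First reduce the diagram to T(s).

[1] reduce the series chain B2, B3, B4, B5 = (-4*s^2 - 12*s - 8)/(6*s + 3)
[2] sum the parallel branches B1, (B2*B3*B4*B5) = (-4*s^2 - 6*s - 5)/(6*s + 3)
No further cancellation is possible in the step-2 result, so that is T(s). Its denominator becomes monic after dividing by the leading coefficient 6.

Answer: s + 1/2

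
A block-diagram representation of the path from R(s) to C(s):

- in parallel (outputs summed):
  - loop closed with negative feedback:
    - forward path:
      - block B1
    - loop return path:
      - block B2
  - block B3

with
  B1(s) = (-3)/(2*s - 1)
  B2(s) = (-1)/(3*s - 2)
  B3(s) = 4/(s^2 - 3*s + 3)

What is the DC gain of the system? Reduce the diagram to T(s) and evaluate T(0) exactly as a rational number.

Step 1: reduce the feedback loop with forward B1 and return B2, giving (6 - 9*s)/(6*s^2 - 7*s + 5)
Step 2: reduce the parallel group [B1/(1+B1*B2)], B3, giving (-9*s^3 + 57*s^2 - 73*s + 38)/(6*s^4 - 25*s^3 + 44*s^2 - 36*s + 15)
Evaluating the step-2 result (the overall T(s)) at s = 0 gives T(0) = 38/15.

Answer: 38/15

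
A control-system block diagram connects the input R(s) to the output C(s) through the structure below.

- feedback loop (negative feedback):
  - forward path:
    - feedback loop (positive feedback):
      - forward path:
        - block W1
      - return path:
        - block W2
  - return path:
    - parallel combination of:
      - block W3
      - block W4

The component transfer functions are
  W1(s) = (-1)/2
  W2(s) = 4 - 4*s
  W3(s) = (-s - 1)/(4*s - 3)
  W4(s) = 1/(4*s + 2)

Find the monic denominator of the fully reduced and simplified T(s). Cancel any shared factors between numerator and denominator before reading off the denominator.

(1) collapse the loop (W1 forward, W2 return) = 1/(4*s - 6)
(2) parallel reduction of W3, W4 = (-4*s^2 - 2*s - 5)/(16*s^2 - 4*s - 6)
(3) collapse the loop ([W1/(1-W1*W2)] forward, (W3+W4) return) = (16*s^2 - 4*s - 6)/(64*s^3 - 116*s^2 - 2*s + 31)
Step 3 gives the fully reduced T(s), with no common factor left to cancel. The denominator's leading coefficient is 64, so divide each of its coefficients by 64 to get the monic form.

Therefore the answer is s^3 - 29*s^2/16 - s/32 + 31/64.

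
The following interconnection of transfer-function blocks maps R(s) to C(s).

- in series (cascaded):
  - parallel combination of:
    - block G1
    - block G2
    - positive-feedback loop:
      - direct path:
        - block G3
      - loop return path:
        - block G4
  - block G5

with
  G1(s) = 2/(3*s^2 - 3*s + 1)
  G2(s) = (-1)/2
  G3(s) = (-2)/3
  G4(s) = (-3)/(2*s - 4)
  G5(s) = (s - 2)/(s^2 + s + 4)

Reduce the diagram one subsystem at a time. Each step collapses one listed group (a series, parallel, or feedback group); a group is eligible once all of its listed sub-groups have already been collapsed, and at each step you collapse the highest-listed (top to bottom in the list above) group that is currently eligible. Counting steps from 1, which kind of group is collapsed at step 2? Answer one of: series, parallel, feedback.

Reducing step by step:

[1] collapse the loop (G3 forward, G4 return)
[2] add G1, G2, [G3/(1-G3*G4)] (parallel)
[3] series reduction of (G1+G2+[G3/(1-G3*G4)]), G5
The group at step 2 is a parallel group.

Answer: parallel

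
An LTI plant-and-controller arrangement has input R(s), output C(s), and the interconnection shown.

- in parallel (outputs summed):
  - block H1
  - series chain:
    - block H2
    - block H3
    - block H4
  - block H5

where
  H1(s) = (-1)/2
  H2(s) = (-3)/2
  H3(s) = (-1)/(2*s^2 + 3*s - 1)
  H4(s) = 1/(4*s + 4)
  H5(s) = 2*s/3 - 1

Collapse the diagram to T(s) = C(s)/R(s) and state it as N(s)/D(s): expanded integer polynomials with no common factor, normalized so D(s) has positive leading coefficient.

1. series reduction of H2, H3, H4 = 3/(16*s^3 + 40*s^2 + 16*s - 8)
2. combine H1, (H2*H3*H4), H5 in parallel; the result is T(s) itself (integer coefficients, no common factor, positive leading denominator coefficient)

Answer: (32*s^4 + 8*s^3 - 148*s^2 - 88*s + 45)/(48*s^3 + 120*s^2 + 48*s - 24)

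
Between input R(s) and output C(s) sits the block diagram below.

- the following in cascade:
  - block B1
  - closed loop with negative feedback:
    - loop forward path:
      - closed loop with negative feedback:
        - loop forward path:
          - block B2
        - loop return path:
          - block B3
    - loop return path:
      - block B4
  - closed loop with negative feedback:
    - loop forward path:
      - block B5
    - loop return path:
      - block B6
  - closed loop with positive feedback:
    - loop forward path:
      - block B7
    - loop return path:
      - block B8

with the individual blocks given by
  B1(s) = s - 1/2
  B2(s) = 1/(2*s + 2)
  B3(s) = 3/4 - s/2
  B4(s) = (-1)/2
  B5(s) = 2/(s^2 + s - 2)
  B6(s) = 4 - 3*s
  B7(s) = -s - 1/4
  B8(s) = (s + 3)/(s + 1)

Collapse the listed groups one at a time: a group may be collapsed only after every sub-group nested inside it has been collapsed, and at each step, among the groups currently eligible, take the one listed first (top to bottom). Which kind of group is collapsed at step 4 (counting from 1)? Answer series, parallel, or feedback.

(1) apply the feedback formula to B2, B3
(2) collapse the loop ([B2/(1+B2*B3)] forward, B4 return)
(3) collapse the loop (B5 forward, B6 return)
(4) feedback reduction of B7, B8
(5) multiply B1, [[B2/(1+B2*B3)]/(1+[B2/(1+B2*B3)]*B4)], [B5/(1+B5*B6)], [B7/(1-B7*B8)] (series)
Step 4 collapses a feedback group.

Final answer: feedback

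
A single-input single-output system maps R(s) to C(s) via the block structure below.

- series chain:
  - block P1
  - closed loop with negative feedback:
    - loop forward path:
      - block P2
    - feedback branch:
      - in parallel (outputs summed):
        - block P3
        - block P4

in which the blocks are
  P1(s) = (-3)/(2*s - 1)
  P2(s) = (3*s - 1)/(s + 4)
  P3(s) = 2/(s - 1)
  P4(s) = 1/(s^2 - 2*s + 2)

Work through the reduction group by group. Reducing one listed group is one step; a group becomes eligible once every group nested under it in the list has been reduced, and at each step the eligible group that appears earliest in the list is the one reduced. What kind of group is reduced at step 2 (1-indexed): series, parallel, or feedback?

Step 1: parallel reduction of P3, P4
Step 2: feedback reduction of P2, (P3+P4)
Step 3: cascade P1, [P2/(1+P2*(P3+P4))]
Step 2: feedback.

Therefore the answer is feedback.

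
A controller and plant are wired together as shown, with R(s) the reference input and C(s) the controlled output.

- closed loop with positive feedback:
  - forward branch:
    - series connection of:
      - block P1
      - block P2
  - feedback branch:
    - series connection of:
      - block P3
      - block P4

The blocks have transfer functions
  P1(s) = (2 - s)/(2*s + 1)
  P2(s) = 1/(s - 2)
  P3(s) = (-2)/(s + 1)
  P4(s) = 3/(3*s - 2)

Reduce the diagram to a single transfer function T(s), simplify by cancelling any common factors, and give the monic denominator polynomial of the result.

Step 1: cascade P1, P2 = (-1)/(2*s + 1)
Step 2: reduce the series chain P3, P4 = (-6)/(3*s^2 + s - 2)
Step 3: reduce the feedback loop with forward (P1*P2) and return (P3*P4) = (-3*s^2 - s + 2)/(6*s^3 + 5*s^2 - 3*s - 8)
Step 3 gives the fully reduced T(s), with no common factor left to cancel. The denominator's leading coefficient is 6, so divide each of its coefficients by 6 to get the monic form.

Answer: s^3 + 5*s^2/6 - s/2 - 4/3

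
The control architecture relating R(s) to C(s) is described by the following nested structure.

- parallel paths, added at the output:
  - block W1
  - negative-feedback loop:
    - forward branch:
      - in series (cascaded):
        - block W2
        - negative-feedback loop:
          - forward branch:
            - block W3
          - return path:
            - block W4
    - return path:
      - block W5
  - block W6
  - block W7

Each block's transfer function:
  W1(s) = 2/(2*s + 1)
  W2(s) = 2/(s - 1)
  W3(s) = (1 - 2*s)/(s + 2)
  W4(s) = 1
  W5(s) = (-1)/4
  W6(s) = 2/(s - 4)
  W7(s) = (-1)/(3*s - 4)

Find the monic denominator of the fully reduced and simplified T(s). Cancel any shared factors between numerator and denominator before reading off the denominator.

First reduce the diagram to T(s).

1. close the feedback loop around W3, W4, giving (2*s - 1)/(s - 3)
2. reduce the series chain W2, [W3/(1+W3*W4)], giving (4*s - 2)/(s^2 - 4*s + 3)
3. close the feedback loop around (W2*[W3/(1+W3*W4)]), W5, giving (8*s - 4)/(2*s^2 - 10*s + 7)
4. sum the parallel branches W1, [(W2*[W3/(1+W3*W4)])/(1+(W2*[W3/(1+W3*W4)])*W5)], W6, W7, giving (80*s^4 - 486*s^3 + 762*s^2 - 461*s + 132)/(12*s^5 - 118*s^4 + 364*s^3 - 331*s^2 - 48*s + 112)
The result of step 4 is T(s) in lowest terms. Its denominator has leading coefficient 12; dividing the denominator through by 12 makes it monic.

Answer: s^5 - 59*s^4/6 + 91*s^3/3 - 331*s^2/12 - 4*s + 28/3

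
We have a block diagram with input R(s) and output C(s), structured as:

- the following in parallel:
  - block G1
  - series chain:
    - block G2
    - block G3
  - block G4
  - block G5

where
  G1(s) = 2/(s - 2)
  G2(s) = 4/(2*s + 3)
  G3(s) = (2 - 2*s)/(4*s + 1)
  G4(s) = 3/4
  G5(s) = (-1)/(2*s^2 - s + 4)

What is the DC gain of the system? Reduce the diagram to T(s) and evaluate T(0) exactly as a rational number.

Step 1: multiply G2, G3 (series) gives (8 - 8*s)/(8*s^2 + 14*s + 3)
Step 2: sum the parallel branches G1, (G2*G3), G4, G5 gives (48*s^5 + 28*s^4 + 304*s^3 - 137*s^2 + 690*s - 208)/(64*s^5 - 48*s^4 - 64*s^3 + 20*s^2 - 376*s - 96)
The step-2 result is T(s). Setting s = 0: T(0) = -208/(-96) = 13/6.

Answer: 13/6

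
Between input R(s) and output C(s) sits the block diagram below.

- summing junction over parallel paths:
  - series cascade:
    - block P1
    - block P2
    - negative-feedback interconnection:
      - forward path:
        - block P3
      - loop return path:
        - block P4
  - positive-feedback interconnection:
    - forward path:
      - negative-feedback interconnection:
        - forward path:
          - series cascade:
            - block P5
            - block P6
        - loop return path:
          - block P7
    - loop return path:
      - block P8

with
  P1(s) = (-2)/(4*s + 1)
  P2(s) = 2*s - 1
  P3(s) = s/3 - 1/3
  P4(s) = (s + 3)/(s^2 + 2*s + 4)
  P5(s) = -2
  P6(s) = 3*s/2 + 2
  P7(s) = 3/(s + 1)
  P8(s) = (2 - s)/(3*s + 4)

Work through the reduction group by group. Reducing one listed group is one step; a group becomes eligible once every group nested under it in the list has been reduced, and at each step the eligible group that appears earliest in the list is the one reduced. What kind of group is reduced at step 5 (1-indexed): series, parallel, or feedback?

Step 1 - feedback reduction of P3, P4
Step 2 - combine P1, P2, [P3/(1+P3*P4)] in series
Step 3 - series reduction of P5, P6
Step 4 - collapse the loop ((P5*P6) forward, P7 return)
Step 5 - apply the feedback formula to [(P5*P6)/(1+(P5*P6)*P7)], P8
Step 6 - combine (P1*P2*[P3/(1+P3*P4)]), [[(P5*P6)/(1+(P5*P6)*P7)]/(1-[(P5*P6)/(1+(P5*P6)*P7)]*P8)] in parallel
Step 5 collapses a feedback group.

Answer: feedback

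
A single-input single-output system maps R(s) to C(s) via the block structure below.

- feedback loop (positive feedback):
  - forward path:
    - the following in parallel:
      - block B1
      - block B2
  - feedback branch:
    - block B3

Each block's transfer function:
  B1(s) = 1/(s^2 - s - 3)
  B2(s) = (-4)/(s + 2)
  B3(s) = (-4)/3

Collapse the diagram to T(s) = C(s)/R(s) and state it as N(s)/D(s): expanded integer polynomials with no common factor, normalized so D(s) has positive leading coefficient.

Answer: (-12*s^2 + 15*s + 42)/(3*s^3 - 13*s^2 + 5*s + 38)

Working:
1. sum the parallel branches B1, B2 = (-4*s^2 + 5*s + 14)/(s^3 + s^2 - 5*s - 6)
2. feedback reduction of (B1+B2), B3 - this is the overall T(s), already in the required normalized form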